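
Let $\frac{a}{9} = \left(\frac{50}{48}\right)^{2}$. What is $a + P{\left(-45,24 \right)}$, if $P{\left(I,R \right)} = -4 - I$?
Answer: $\frac{3249}{64} \approx 50.766$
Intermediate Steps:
$a = \frac{625}{64}$ ($a = 9 \left(\frac{50}{48}\right)^{2} = 9 \left(50 \cdot \frac{1}{48}\right)^{2} = 9 \left(\frac{25}{24}\right)^{2} = 9 \cdot \frac{625}{576} = \frac{625}{64} \approx 9.7656$)
$a + P{\left(-45,24 \right)} = \frac{625}{64} - -41 = \frac{625}{64} + \left(-4 + 45\right) = \frac{625}{64} + 41 = \frac{3249}{64}$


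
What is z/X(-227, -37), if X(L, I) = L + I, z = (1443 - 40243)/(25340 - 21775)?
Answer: 970/23529 ≈ 0.041226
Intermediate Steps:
z = -7760/713 (z = -38800/3565 = -38800*1/3565 = -7760/713 ≈ -10.884)
X(L, I) = I + L
z/X(-227, -37) = -7760/(713*(-37 - 227)) = -7760/713/(-264) = -7760/713*(-1/264) = 970/23529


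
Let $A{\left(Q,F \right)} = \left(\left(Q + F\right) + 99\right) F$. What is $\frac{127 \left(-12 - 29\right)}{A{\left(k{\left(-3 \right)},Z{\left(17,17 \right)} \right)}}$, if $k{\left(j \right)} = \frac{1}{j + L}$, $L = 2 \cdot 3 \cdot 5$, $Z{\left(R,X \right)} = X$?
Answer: $- \frac{140589}{53261} \approx -2.6396$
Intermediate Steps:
$L = 30$ ($L = 6 \cdot 5 = 30$)
$k{\left(j \right)} = \frac{1}{30 + j}$ ($k{\left(j \right)} = \frac{1}{j + 30} = \frac{1}{30 + j}$)
$A{\left(Q,F \right)} = F \left(99 + F + Q\right)$ ($A{\left(Q,F \right)} = \left(\left(F + Q\right) + 99\right) F = \left(99 + F + Q\right) F = F \left(99 + F + Q\right)$)
$\frac{127 \left(-12 - 29\right)}{A{\left(k{\left(-3 \right)},Z{\left(17,17 \right)} \right)}} = \frac{127 \left(-12 - 29\right)}{17 \left(99 + 17 + \frac{1}{30 - 3}\right)} = \frac{127 \left(-41\right)}{17 \left(99 + 17 + \frac{1}{27}\right)} = - \frac{5207}{17 \left(99 + 17 + \frac{1}{27}\right)} = - \frac{5207}{17 \cdot \frac{3133}{27}} = - \frac{5207}{\frac{53261}{27}} = \left(-5207\right) \frac{27}{53261} = - \frac{140589}{53261}$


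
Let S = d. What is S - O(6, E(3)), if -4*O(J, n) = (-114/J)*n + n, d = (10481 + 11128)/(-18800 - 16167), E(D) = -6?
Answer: 922500/34967 ≈ 26.382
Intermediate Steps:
d = -21609/34967 (d = 21609/(-34967) = 21609*(-1/34967) = -21609/34967 ≈ -0.61798)
S = -21609/34967 ≈ -0.61798
O(J, n) = -n/4 + 57*n/(2*J) (O(J, n) = -((-114/J)*n + n)/4 = -(-114*n/J + n)/4 = -(n - 114*n/J)/4 = -n/4 + 57*n/(2*J))
S - O(6, E(3)) = -21609/34967 - (-6)*(114 - 1*6)/(4*6) = -21609/34967 - (-6)*(114 - 6)/(4*6) = -21609/34967 - (-6)*108/(4*6) = -21609/34967 - 1*(-27) = -21609/34967 + 27 = 922500/34967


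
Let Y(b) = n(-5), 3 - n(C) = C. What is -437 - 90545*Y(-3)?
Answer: -724797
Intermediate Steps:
n(C) = 3 - C
Y(b) = 8 (Y(b) = 3 - 1*(-5) = 3 + 5 = 8)
-437 - 90545*Y(-3) = -437 - 90545*8 = -437 - 1393*520 = -437 - 724360 = -724797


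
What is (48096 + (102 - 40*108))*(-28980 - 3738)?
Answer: -1435600404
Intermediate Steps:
(48096 + (102 - 40*108))*(-28980 - 3738) = (48096 + (102 - 4320))*(-32718) = (48096 - 4218)*(-32718) = 43878*(-32718) = -1435600404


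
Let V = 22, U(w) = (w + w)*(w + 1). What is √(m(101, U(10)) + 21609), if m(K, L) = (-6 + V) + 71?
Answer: 8*√339 ≈ 147.30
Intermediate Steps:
U(w) = 2*w*(1 + w) (U(w) = (2*w)*(1 + w) = 2*w*(1 + w))
m(K, L) = 87 (m(K, L) = (-6 + 22) + 71 = 16 + 71 = 87)
√(m(101, U(10)) + 21609) = √(87 + 21609) = √21696 = 8*√339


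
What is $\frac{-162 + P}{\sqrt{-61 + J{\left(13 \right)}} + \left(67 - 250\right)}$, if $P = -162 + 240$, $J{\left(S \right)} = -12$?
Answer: $\frac{7686}{16781} + \frac{42 i \sqrt{73}}{16781} \approx 0.45802 + 0.021384 i$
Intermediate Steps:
$P = 78$
$\frac{-162 + P}{\sqrt{-61 + J{\left(13 \right)}} + \left(67 - 250\right)} = \frac{-162 + 78}{\sqrt{-61 - 12} + \left(67 - 250\right)} = - \frac{84}{\sqrt{-73} - 183} = - \frac{84}{i \sqrt{73} - 183} = - \frac{84}{-183 + i \sqrt{73}}$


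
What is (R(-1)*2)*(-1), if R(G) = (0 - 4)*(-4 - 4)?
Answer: -64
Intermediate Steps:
R(G) = 32 (R(G) = -4*(-8) = 32)
(R(-1)*2)*(-1) = (32*2)*(-1) = 64*(-1) = -64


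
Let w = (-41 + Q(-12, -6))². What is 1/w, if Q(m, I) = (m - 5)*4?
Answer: 1/11881 ≈ 8.4168e-5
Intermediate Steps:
Q(m, I) = -20 + 4*m (Q(m, I) = (-5 + m)*4 = -20 + 4*m)
w = 11881 (w = (-41 + (-20 + 4*(-12)))² = (-41 + (-20 - 48))² = (-41 - 68)² = (-109)² = 11881)
1/w = 1/11881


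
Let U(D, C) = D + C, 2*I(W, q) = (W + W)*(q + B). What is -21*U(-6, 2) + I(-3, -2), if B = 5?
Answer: 75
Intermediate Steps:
I(W, q) = W*(5 + q) (I(W, q) = ((W + W)*(q + 5))/2 = ((2*W)*(5 + q))/2 = (2*W*(5 + q))/2 = W*(5 + q))
U(D, C) = C + D
-21*U(-6, 2) + I(-3, -2) = -21*(2 - 6) - 3*(5 - 2) = -21*(-4) - 3*3 = 84 - 9 = 75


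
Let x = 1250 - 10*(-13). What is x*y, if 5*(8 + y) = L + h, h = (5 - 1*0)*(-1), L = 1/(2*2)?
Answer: -12351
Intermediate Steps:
L = 1/4 ≈ 0.25000
h = -5 (h = (5 + 0)*(-1) = 5*(-1) = -5)
x = 1380 (x = 1250 - 1*(-130) = 1250 + 130 = 1380)
y = -179/20 (y = -8 + (1/4 - 5)/5 = -8 + (1/5)*(-19/4) = -8 - 19/20 = -179/20 ≈ -8.9500)
x*y = 1380*(-179/20) = -12351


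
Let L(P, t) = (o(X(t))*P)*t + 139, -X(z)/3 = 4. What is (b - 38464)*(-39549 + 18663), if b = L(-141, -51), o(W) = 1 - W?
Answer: -1152029988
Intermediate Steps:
X(z) = -12 (X(z) = -3*4 = -12)
L(P, t) = 139 + 13*P*t (L(P, t) = ((1 - 1*(-12))*P)*t + 139 = ((1 + 12)*P)*t + 139 = (13*P)*t + 139 = 13*P*t + 139 = 139 + 13*P*t)
b = 93622 (b = 139 + 13*(-141)*(-51) = 139 + 93483 = 93622)
(b - 38464)*(-39549 + 18663) = (93622 - 38464)*(-39549 + 18663) = 55158*(-20886) = -1152029988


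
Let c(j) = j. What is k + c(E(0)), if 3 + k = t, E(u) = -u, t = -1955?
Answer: -1958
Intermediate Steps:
k = -1958 (k = -3 - 1955 = -1958)
k + c(E(0)) = -1958 - 1*0 = -1958 + 0 = -1958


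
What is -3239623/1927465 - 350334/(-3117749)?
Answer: -9425074845317/6009352076285 ≈ -1.5684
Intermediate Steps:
-3239623/1927465 - 350334/(-3117749) = -3239623*1/1927465 - 350334*(-1/3117749) = -3239623/1927465 + 350334/3117749 = -9425074845317/6009352076285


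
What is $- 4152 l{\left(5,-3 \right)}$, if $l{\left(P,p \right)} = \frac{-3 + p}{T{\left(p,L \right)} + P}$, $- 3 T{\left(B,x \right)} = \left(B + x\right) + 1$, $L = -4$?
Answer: $\frac{24912}{7} \approx 3558.9$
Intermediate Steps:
$T{\left(B,x \right)} = - \frac{1}{3} - \frac{B}{3} - \frac{x}{3}$ ($T{\left(B,x \right)} = - \frac{\left(B + x\right) + 1}{3} = - \frac{1 + B + x}{3} = - \frac{1}{3} - \frac{B}{3} - \frac{x}{3}$)
$l{\left(P,p \right)} = \frac{-3 + p}{1 + P - \frac{p}{3}}$ ($l{\left(P,p \right)} = \frac{-3 + p}{\left(- \frac{1}{3} - \frac{p}{3} - - \frac{4}{3}\right) + P} = \frac{-3 + p}{\left(- \frac{1}{3} - \frac{p}{3} + \frac{4}{3}\right) + P} = \frac{-3 + p}{\left(1 - \frac{p}{3}\right) + P} = \frac{-3 + p}{1 + P - \frac{p}{3}}$)
$- 4152 l{\left(5,-3 \right)} = - 4152 \frac{3 \left(-3 - 3\right)}{3 - -3 + 3 \cdot 5} = - 4152 \cdot 3 \frac{1}{3 + 3 + 15} \left(-6\right) = - 4152 \cdot 3 \cdot \frac{1}{21} \left(-6\right) = \left(-4152\right) \left(- \frac{6}{7}\right) = \frac{24912}{7}$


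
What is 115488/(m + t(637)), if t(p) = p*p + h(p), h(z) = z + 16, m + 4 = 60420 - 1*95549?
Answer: 38496/123763 ≈ 0.31105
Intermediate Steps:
m = -35133 (m = -4 + (60420 - 1*95549) = -4 + (60420 - 95549) = -4 - 35129 = -35133)
h(z) = 16 + z
t(p) = 16 + p + p² (t(p) = p*p + (16 + p) = p² + (16 + p) = 16 + p + p²)
115488/(m + t(637)) = 115488/(-35133 + (16 + 637 + 637²)) = 115488/(-35133 + (16 + 637 + 405769)) = 115488/(-35133 + 406422) = 115488/371289 = 115488*(1/371289) = 38496/123763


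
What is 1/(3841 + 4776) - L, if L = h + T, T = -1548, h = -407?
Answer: 16846236/8617 ≈ 1955.0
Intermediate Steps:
L = -1955 (L = -407 - 1548 = -1955)
1/(3841 + 4776) - L = 1/(3841 + 4776) - 1*(-1955) = 1/8617 + 1955 = 16846236/8617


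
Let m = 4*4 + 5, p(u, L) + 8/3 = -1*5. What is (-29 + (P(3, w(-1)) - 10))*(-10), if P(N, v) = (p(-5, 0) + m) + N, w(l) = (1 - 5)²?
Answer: 680/3 ≈ 226.67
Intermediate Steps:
p(u, L) = -23/3 (p(u, L) = -8/3 - 1*5 = -8/3 - 5 = -23/3)
w(l) = 16 (w(l) = (-4)² = 16)
m = 21 (m = 16 + 5 = 21)
P(N, v) = 40/3 + N (P(N, v) = (-23/3 + 21) + N = 40/3 + N)
(-29 + (P(3, w(-1)) - 10))*(-10) = (-29 + ((40/3 + 3) - 10))*(-10) = (-29 + (49/3 - 10))*(-10) = (-29 + 19/3)*(-10) = -68/3*(-10) = 680/3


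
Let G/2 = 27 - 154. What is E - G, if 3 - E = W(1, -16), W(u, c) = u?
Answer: 256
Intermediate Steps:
G = -254 (G = 2*(27 - 154) = 2*(-127) = -254)
E = 2 (E = 3 - 1*1 = 3 - 1 = 2)
E - G = 2 - 1*(-254) = 2 + 254 = 256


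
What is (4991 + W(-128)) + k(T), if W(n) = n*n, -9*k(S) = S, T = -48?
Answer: 64141/3 ≈ 21380.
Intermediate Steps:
k(S) = -S/9
W(n) = n²
(4991 + W(-128)) + k(T) = (4991 + (-128)²) - ⅑*(-48) = (4991 + 16384) + 16/3 = 21375 + 16/3 = 64141/3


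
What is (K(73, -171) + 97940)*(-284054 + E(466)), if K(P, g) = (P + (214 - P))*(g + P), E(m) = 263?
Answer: -21842825688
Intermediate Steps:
K(P, g) = 214*P + 214*g (K(P, g) = 214*(P + g) = 214*P + 214*g)
(K(73, -171) + 97940)*(-284054 + E(466)) = ((214*73 + 214*(-171)) + 97940)*(-284054 + 263) = ((15622 - 36594) + 97940)*(-283791) = (-20972 + 97940)*(-283791) = 76968*(-283791) = -21842825688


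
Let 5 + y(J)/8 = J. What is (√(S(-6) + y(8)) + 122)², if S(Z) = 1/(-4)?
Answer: (244 + √95)²/4 ≈ 16097.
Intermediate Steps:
S(Z) = -¼
y(J) = -40 + 8*J
(√(S(-6) + y(8)) + 122)² = (√(-¼ + (-40 + 8*8)) + 122)² = (√(-¼ + (-40 + 64)) + 122)² = (√(-¼ + 24) + 122)² = (√(95/4) + 122)² = (√95/2 + 122)² = (122 + √95/2)²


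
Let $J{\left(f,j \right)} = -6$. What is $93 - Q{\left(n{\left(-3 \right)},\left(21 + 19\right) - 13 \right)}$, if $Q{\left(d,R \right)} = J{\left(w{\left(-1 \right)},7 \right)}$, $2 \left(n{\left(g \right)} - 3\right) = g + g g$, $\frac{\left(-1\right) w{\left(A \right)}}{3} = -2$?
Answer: $99$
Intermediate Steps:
$w{\left(A \right)} = 6$ ($w{\left(A \right)} = \left(-3\right) \left(-2\right) = 6$)
$n{\left(g \right)} = 3 + \frac{g}{2} + \frac{g^{2}}{2}$ ($n{\left(g \right)} = 3 + \frac{g + g g}{2} = 3 + \frac{g + g^{2}}{2} = 3 + \left(\frac{g}{2} + \frac{g^{2}}{2}\right) = 3 + \frac{g}{2} + \frac{g^{2}}{2}$)
$Q{\left(d,R \right)} = -6$
$93 - Q{\left(n{\left(-3 \right)},\left(21 + 19\right) - 13 \right)} = 93 - -6 = 93 + 6 = 99$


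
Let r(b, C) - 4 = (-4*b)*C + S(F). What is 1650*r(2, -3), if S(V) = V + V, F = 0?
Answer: 46200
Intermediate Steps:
S(V) = 2*V
r(b, C) = 4 - 4*C*b (r(b, C) = 4 + ((-4*b)*C + 2*0) = 4 + (-4*C*b + 0) = 4 - 4*C*b)
1650*r(2, -3) = 1650*(4 - 4*(-3)*2) = 1650*(4 + 24) = 1650*28 = 46200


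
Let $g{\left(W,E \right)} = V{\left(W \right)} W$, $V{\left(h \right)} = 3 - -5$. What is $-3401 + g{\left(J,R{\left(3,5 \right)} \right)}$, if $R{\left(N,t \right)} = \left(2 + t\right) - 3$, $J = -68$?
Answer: $-3945$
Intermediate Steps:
$V{\left(h \right)} = 8$ ($V{\left(h \right)} = 3 + 5 = 8$)
$R{\left(N,t \right)} = -1 + t$
$g{\left(W,E \right)} = 8 W$
$-3401 + g{\left(J,R{\left(3,5 \right)} \right)} = -3401 + 8 \left(-68\right) = -3401 - 544 = -3945$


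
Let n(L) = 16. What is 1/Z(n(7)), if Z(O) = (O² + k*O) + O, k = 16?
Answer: 1/528 ≈ 0.0018939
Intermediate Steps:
Z(O) = O² + 17*O (Z(O) = (O² + 16*O) + O = O² + 17*O)
1/Z(n(7)) = 1/(16*(17 + 16)) = 1/(16*33) = 1/528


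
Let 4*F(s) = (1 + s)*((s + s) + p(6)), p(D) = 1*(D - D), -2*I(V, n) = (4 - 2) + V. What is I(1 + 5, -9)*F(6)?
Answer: -84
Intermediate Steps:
I(V, n) = -1 - V/2 (I(V, n) = -((4 - 2) + V)/2 = -(2 + V)/2 = -1 - V/2)
p(D) = 0 (p(D) = 1*0 = 0)
F(s) = s*(1 + s)/2 (F(s) = ((1 + s)*((s + s) + 0))/4 = ((1 + s)*(2*s + 0))/4 = ((1 + s)*(2*s))/4 = (2*s*(1 + s))/4 = s*(1 + s)/2)
I(1 + 5, -9)*F(6) = (-1 - (1 + 5)/2)*((½)*6*(1 + 6)) = (-1 - ½*6)*((½)*6*7) = (-1 - 3)*21 = -4*21 = -84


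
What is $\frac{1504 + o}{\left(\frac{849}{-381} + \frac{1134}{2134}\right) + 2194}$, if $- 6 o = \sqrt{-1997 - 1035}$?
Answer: $\frac{101902768}{148538397} - \frac{135509 i \sqrt{758}}{891230382} \approx 0.68604 - 0.0041861 i$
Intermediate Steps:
$o = - \frac{i \sqrt{758}}{3}$ ($o = - \frac{\sqrt{-1997 - 1035}}{6} = - \frac{\sqrt{-3032}}{6} = - \frac{2 i \sqrt{758}}{6} = - \frac{i \sqrt{758}}{3} \approx - 9.1773 i$)
$\frac{1504 + o}{\left(\frac{849}{-381} + \frac{1134}{2134}\right) + 2194} = \frac{1504 - \frac{i \sqrt{758}}{3}}{\left(\frac{849}{-381} + \frac{1134}{2134}\right) + 2194} = \frac{1504 - \frac{i \sqrt{758}}{3}}{\left(849 \left(- \frac{1}{381}\right) + 1134 \cdot \frac{1}{2134}\right) + 2194} = \frac{1504 - \frac{i \sqrt{758}}{3}}{\left(- \frac{283}{127} + \frac{567}{1067}\right) + 2194} = \frac{1504 - \frac{i \sqrt{758}}{3}}{- \frac{229952}{135509} + 2194} = \frac{1504 - \frac{i \sqrt{758}}{3}}{\frac{297076794}{135509}} = \left(1504 - \frac{i \sqrt{758}}{3}\right) \frac{135509}{297076794} = \frac{101902768}{148538397} - \frac{135509 i \sqrt{758}}{891230382}$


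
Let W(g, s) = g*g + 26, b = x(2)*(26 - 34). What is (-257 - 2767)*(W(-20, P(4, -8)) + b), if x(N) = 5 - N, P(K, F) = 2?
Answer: -1215648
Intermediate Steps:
b = -24 (b = (5 - 1*2)*(26 - 34) = (5 - 2)*(-8) = 3*(-8) = -24)
W(g, s) = 26 + g² (W(g, s) = g² + 26 = 26 + g²)
(-257 - 2767)*(W(-20, P(4, -8)) + b) = (-257 - 2767)*((26 + (-20)²) - 24) = -3024*((26 + 400) - 24) = -3024*(426 - 24) = -3024*402 = -1215648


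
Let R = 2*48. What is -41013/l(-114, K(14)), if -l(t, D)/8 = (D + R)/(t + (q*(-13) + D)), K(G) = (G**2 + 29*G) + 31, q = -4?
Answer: 867349/216 ≈ 4015.5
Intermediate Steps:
R = 96
K(G) = 31 + G**2 + 29*G
l(t, D) = -8*(96 + D)/(52 + D + t) (l(t, D) = -8*(D + 96)/(t + (-4*(-13) + D)) = -8*(96 + D)/(t + (52 + D)) = -8*(96 + D)/(52 + D + t))
-41013/l(-114, K(14)) = -41013*(52 + (31 + 14**2 + 29*14) - 114)/(8*(-96 - (31 + 14**2 + 29*14))) = -41013*(52 + (31 + 196 + 406) - 114)/(8*(-96 - (31 + 196 + 406))) = -41013*(52 + 633 - 114)/(8*(-96 - 1*633)) = -41013*571/(8*(-96 - 633)) = -41013/(8*(1/571)*(-729)) = -41013/(-5832/571) = -41013*(-571/5832) = 867349/216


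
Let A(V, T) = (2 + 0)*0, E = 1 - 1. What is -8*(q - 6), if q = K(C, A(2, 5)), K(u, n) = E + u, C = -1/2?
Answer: 52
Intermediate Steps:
E = 0
A(V, T) = 0 (A(V, T) = 2*0 = 0)
C = -½ (C = -1*½ = -½ ≈ -0.50000)
K(u, n) = u (K(u, n) = 0 + u = u)
q = -½ ≈ -0.50000
-8*(q - 6) = -8*(-½ - 6) = -8*(-13/2) = 52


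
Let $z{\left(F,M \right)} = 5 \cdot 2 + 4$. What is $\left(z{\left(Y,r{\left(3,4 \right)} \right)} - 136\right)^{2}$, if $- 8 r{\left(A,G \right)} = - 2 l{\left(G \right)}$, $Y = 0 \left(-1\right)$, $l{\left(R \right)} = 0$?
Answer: $14884$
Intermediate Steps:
$Y = 0$
$r{\left(A,G \right)} = 0$ ($r{\left(A,G \right)} = - \frac{\left(-2\right) 0}{8} = \left(- \frac{1}{8}\right) 0 = 0$)
$z{\left(F,M \right)} = 14$ ($z{\left(F,M \right)} = 10 + 4 = 14$)
$\left(z{\left(Y,r{\left(3,4 \right)} \right)} - 136\right)^{2} = \left(14 - 136\right)^{2} = \left(-122\right)^{2} = 14884$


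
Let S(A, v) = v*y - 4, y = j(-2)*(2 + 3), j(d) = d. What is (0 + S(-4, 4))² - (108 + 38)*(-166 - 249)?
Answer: 62526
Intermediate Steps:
y = -10 (y = -2*(2 + 3) = -2*5 = -10)
S(A, v) = -4 - 10*v (S(A, v) = v*(-10) - 4 = -10*v - 4 = -4 - 10*v)
(0 + S(-4, 4))² - (108 + 38)*(-166 - 249) = (0 + (-4 - 10*4))² - (108 + 38)*(-166 - 249) = (0 + (-4 - 40))² - 146*(-415) = (0 - 44)² - 1*(-60590) = (-44)² + 60590 = 1936 + 60590 = 62526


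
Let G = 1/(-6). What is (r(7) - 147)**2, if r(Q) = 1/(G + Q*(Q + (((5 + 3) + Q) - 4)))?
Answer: 12316338441/570025 ≈ 21607.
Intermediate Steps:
G = -1/6 ≈ -0.16667
r(Q) = 1/(-1/6 + Q*(4 + 2*Q)) (r(Q) = 1/(-1/6 + Q*(Q + (((5 + 3) + Q) - 4))) = 1/(-1/6 + Q*(Q + ((8 + Q) - 4))) = 1/(-1/6 + Q*(Q + (4 + Q))) = 1/(-1/6 + Q*(4 + 2*Q)))
(r(7) - 147)**2 = (6/(-1 + 12*7**2 + 24*7) - 147)**2 = (6/(-1 + 12*49 + 168) - 147)**2 = (6/(-1 + 588 + 168) - 147)**2 = (6/755 - 147)**2 = (-110979/755)**2 = 12316338441/570025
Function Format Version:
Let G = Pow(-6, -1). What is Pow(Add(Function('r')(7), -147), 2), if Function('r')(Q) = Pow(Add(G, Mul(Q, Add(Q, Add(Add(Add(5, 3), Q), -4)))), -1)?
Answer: Rational(12316338441, 570025) ≈ 21607.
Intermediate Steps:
G = Rational(-1, 6) ≈ -0.16667
Function('r')(Q) = Pow(Add(Rational(-1, 6), Mul(Q, Add(4, Mul(2, Q)))), -1) (Function('r')(Q) = Pow(Add(Rational(-1, 6), Mul(Q, Add(Q, Add(Add(Add(5, 3), Q), -4)))), -1) = Pow(Add(Rational(-1, 6), Mul(Q, Add(Q, Add(Add(8, Q), -4)))), -1) = Pow(Add(Rational(-1, 6), Mul(Q, Add(Q, Add(4, Q)))), -1) = Pow(Add(Rational(-1, 6), Mul(Q, Add(4, Mul(2, Q)))), -1))
Pow(Add(Function('r')(7), -147), 2) = Pow(Add(Mul(6, Pow(Add(-1, Mul(12, Pow(7, 2)), Mul(24, 7)), -1)), -147), 2) = Pow(Add(Mul(6, Pow(Add(-1, Mul(12, 49), 168), -1)), -147), 2) = Pow(Add(Mul(6, Pow(Add(-1, 588, 168), -1)), -147), 2) = Pow(Add(Mul(6, Pow(755, -1)), -147), 2) = Pow(Add(Mul(6, Rational(1, 755)), -147), 2) = Pow(Add(Rational(6, 755), -147), 2) = Pow(Rational(-110979, 755), 2) = Rational(12316338441, 570025)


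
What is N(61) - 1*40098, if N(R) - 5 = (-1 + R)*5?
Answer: -39793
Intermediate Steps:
N(R) = 5*R (N(R) = 5 + (-1 + R)*5 = 5 + (-5 + 5*R) = 5*R)
N(61) - 1*40098 = 5*61 - 1*40098 = 305 - 40098 = -39793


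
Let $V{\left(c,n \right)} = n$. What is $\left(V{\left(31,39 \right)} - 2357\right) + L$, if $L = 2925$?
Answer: $607$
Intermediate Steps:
$\left(V{\left(31,39 \right)} - 2357\right) + L = \left(39 - 2357\right) + 2925 = -2318 + 2925 = 607$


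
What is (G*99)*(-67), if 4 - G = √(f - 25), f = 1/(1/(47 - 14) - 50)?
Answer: -26532 + 46431*I*√1388458/1649 ≈ -26532.0 + 33178.0*I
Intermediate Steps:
f = -33/1649 (f = 1/(1/33 - 50) = 1/(-1649/33) = -33/1649 ≈ -0.020012)
G = 4 - 7*I*√1388458/1649 (G = 4 - √(-33/1649 - 25) = 4 - √(-41258/1649) = 4 - 7*I*√1388458/1649 ≈ 4.0 - 5.002*I)
(G*99)*(-67) = ((4 - 7*I*√1388458/1649)*99)*(-67) = (396 - 693*I*√1388458/1649)*(-67) = -26532 + 46431*I*√1388458/1649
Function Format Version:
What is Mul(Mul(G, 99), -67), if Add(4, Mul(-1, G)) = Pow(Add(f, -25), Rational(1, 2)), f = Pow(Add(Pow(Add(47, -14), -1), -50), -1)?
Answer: Add(-26532, Mul(Rational(46431, 1649), I, Pow(1388458, Rational(1, 2)))) ≈ Add(-26532., Mul(33178., I))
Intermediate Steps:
f = Rational(-33, 1649) (f = Pow(Add(Pow(33, -1), -50), -1) = Pow(Add(Rational(1, 33), -50), -1) = Pow(Rational(-1649, 33), -1) = Rational(-33, 1649) ≈ -0.020012)
G = Add(4, Mul(Rational(-7, 1649), I, Pow(1388458, Rational(1, 2)))) (G = Add(4, Mul(-1, Pow(Add(Rational(-33, 1649), -25), Rational(1, 2)))) = Add(4, Mul(-1, Pow(Rational(-41258, 1649), Rational(1, 2)))) = Add(4, Mul(-1, Mul(Rational(7, 1649), I, Pow(1388458, Rational(1, 2))))) = Add(4, Mul(Rational(-7, 1649), I, Pow(1388458, Rational(1, 2)))) ≈ Add(4.0000, Mul(-5.0020, I)))
Mul(Mul(G, 99), -67) = Mul(Mul(Add(4, Mul(Rational(-7, 1649), I, Pow(1388458, Rational(1, 2)))), 99), -67) = Mul(Add(396, Mul(Rational(-693, 1649), I, Pow(1388458, Rational(1, 2)))), -67) = Add(-26532, Mul(Rational(46431, 1649), I, Pow(1388458, Rational(1, 2))))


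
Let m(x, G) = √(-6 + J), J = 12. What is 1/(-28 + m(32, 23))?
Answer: -14/389 - √6/778 ≈ -0.039138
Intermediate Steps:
m(x, G) = √6 (m(x, G) = √(-6 + 12) = √6)
1/(-28 + m(32, 23)) = 1/(-28 + √6)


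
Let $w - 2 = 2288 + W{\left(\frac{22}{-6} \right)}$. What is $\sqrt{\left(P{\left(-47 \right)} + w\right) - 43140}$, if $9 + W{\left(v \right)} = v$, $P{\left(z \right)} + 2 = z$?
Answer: $\frac{i \sqrt{368205}}{3} \approx 202.27 i$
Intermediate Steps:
$P{\left(z \right)} = -2 + z$
$W{\left(v \right)} = -9 + v$
$w = \frac{6832}{3}$ ($w = 2 + \left(2288 - \left(9 - \frac{22}{-6}\right)\right) = 2 + \left(2288 + \left(-9 + 22 \left(- \frac{1}{6}\right)\right)\right) = 2 + \left(2288 - \frac{38}{3}\right) = 2 + \frac{6826}{3} = \frac{6832}{3} \approx 2277.3$)
$\sqrt{\left(P{\left(-47 \right)} + w\right) - 43140} = \sqrt{\left(\left(-2 - 47\right) + \frac{6832}{3}\right) - 43140} = \sqrt{\left(-49 + \frac{6832}{3}\right) - 43140} = \sqrt{\frac{6685}{3} - 43140} = \sqrt{- \frac{122735}{3}} = \frac{i \sqrt{368205}}{3}$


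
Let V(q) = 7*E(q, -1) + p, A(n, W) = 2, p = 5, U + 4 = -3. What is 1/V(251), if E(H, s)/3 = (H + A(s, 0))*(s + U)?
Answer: -1/42499 ≈ -2.3530e-5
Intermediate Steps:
U = -7 (U = -4 - 3 = -7)
E(H, s) = 3*(-7 + s)*(2 + H) (E(H, s) = 3*((H + 2)*(s - 7)) = 3*((2 + H)*(-7 + s)) = 3*((-7 + s)*(2 + H)) = 3*(-7 + s)*(2 + H))
V(q) = -331 - 168*q (V(q) = 7*(-42 - 21*q + 6*(-1) + 3*q*(-1)) + 5 = 7*(-42 - 21*q - 6 - 3*q) + 5 = 7*(-48 - 24*q) + 5 = (-336 - 168*q) + 5 = -331 - 168*q)
1/V(251) = 1/(-331 - 168*251) = 1/(-331 - 42168) = 1/(-42499) = -1/42499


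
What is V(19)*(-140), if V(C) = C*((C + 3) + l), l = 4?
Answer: -69160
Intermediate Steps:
V(C) = C*(7 + C) (V(C) = C*((C + 3) + 4) = C*((3 + C) + 4) = C*(7 + C))
V(19)*(-140) = (19*(7 + 19))*(-140) = (19*26)*(-140) = 494*(-140) = -69160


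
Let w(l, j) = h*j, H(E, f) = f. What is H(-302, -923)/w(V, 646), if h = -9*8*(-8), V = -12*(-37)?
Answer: -923/372096 ≈ -0.0024805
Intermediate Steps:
V = 444
h = 576 (h = -72*(-8) = 576)
w(l, j) = 576*j
H(-302, -923)/w(V, 646) = -923/(576*646) = -923/372096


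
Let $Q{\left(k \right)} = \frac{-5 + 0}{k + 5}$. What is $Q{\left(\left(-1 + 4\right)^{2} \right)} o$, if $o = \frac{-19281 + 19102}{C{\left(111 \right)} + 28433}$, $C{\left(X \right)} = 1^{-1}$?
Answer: $\frac{895}{398076} \approx 0.0022483$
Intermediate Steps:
$Q{\left(k \right)} = - \frac{5}{5 + k}$
$C{\left(X \right)} = 1$
$o = - \frac{179}{28434}$ ($o = \frac{-19281 + 19102}{1 + 28433} = - \frac{179}{28434} \approx -0.0062953$)
$Q{\left(\left(-1 + 4\right)^{2} \right)} o = - \frac{5}{5 + \left(-1 + 4\right)^{2}} \left(- \frac{179}{28434}\right) = - \frac{5}{5 + 3^{2}} \left(- \frac{179}{28434}\right) = - \frac{5}{5 + 9} \left(- \frac{179}{28434}\right) = - \frac{5}{14} \left(- \frac{179}{28434}\right) = \left(-5\right) \frac{1}{14} \left(- \frac{179}{28434}\right) = \left(- \frac{5}{14}\right) \left(- \frac{179}{28434}\right) = \frac{895}{398076}$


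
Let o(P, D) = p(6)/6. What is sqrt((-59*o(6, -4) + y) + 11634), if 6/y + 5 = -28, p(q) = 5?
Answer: sqrt(50462742)/66 ≈ 107.63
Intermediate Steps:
y = -2/11 (y = 6/(-5 - 28) = 6/(-33) = 6*(-1/33) = -2/11 ≈ -0.18182)
o(P, D) = 5/6
sqrt((-59*o(6, -4) + y) + 11634) = sqrt((-59*5/6 - 2/11) + 11634) = sqrt((-295/6 - 2/11) + 11634) = sqrt(-3257/66 + 11634) = sqrt(764587/66) = sqrt(50462742)/66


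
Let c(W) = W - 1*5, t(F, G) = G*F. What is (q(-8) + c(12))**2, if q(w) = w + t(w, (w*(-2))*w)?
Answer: 1046529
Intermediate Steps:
t(F, G) = F*G
q(w) = w - 2*w**3 (q(w) = w + w*((w*(-2))*w) = w + w*((-2*w)*w) = w + w*(-2*w**2) = w - 2*w**3)
c(W) = -5 + W (c(W) = W - 5 = -5 + W)
(q(-8) + c(12))**2 = ((-8 - 2*(-8)**3) + (-5 + 12))**2 = ((-8 - 2*(-512)) + 7)**2 = ((-8 + 1024) + 7)**2 = (1016 + 7)**2 = 1023**2 = 1046529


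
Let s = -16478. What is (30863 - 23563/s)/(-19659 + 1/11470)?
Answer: -2916729681595/1857801638231 ≈ -1.5700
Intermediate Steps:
(30863 - 23563/s)/(-19659 + 1/11470) = (30863 - 23563/(-16478))/(-19659 + 1/11470) = (30863 - 23563*(-1/16478))/(-19659 + 1/11470) = (30863 + 23563/16478)/(-225488729/11470) = (508584077/16478)*(-11470/225488729) = -2916729681595/1857801638231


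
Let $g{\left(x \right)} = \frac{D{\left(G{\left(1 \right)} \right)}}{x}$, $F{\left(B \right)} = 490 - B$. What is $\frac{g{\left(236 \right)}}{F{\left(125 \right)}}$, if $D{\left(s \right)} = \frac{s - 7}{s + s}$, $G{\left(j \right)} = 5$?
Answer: $- \frac{1}{430700} \approx -2.3218 \cdot 10^{-6}$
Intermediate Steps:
$D{\left(s \right)} = \frac{-7 + s}{2 s}$
$g{\left(x \right)} = - \frac{1}{5 x}$ ($g{\left(x \right)} = \frac{\frac{1}{2} \cdot \frac{1}{5} \left(-7 + 5\right)}{x} = \frac{\frac{1}{2} \cdot \frac{1}{5} \left(-2\right)}{x} = - \frac{1}{5 x}$)
$\frac{g{\left(236 \right)}}{F{\left(125 \right)}} = \frac{\left(- \frac{1}{5}\right) \frac{1}{236}}{490 - 125} = - \frac{1}{1180 \cdot 365} = \left(- \frac{1}{1180}\right) \frac{1}{365} = - \frac{1}{430700}$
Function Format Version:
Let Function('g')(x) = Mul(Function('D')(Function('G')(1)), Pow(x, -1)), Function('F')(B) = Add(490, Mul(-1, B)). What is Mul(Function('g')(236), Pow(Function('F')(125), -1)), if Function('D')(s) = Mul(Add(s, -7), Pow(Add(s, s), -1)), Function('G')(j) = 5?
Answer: Rational(-1, 430700) ≈ -2.3218e-6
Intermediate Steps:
Function('D')(s) = Mul(Rational(1, 2), Pow(s, -1), Add(-7, s)) (Function('D')(s) = Mul(Add(-7, s), Pow(Mul(2, s), -1)) = Mul(Add(-7, s), Mul(Rational(1, 2), Pow(s, -1))) = Mul(Rational(1, 2), Pow(s, -1), Add(-7, s)))
Function('g')(x) = Mul(Rational(-1, 5), Pow(x, -1)) (Function('g')(x) = Mul(Mul(Rational(1, 2), Pow(5, -1), Add(-7, 5)), Pow(x, -1)) = Mul(Mul(Rational(1, 2), Rational(1, 5), -2), Pow(x, -1)) = Mul(Rational(-1, 5), Pow(x, -1)))
Mul(Function('g')(236), Pow(Function('F')(125), -1)) = Mul(Mul(Rational(-1, 5), Pow(236, -1)), Pow(Add(490, Mul(-1, 125)), -1)) = Mul(Mul(Rational(-1, 5), Rational(1, 236)), Pow(Add(490, -125), -1)) = Mul(Rational(-1, 1180), Pow(365, -1)) = Mul(Rational(-1, 1180), Rational(1, 365)) = Rational(-1, 430700)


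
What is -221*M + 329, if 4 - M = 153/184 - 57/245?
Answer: -19053063/45080 ≈ -422.65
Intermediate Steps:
M = 153323/45080 (M = 4 - (153/184 - 57/245) = 4 - 1*26997/45080 = 4 - 26997/45080 = 153323/45080 ≈ 3.4011)
-221*M + 329 = -221*153323/45080 + 329 = -33884383/45080 + 329 = -19053063/45080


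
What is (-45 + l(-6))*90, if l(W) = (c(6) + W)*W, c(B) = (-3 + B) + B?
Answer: -5670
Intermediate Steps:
c(B) = -3 + 2*B
l(W) = W*(9 + W) (l(W) = ((-3 + 2*6) + W)*W = ((-3 + 12) + W)*W = (9 + W)*W = W*(9 + W))
(-45 + l(-6))*90 = (-45 - 6*(9 - 6))*90 = (-45 - 6*3)*90 = (-45 - 18)*90 = -63*90 = -5670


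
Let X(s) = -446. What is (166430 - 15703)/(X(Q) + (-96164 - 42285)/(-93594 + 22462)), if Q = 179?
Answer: -10721512964/31586423 ≈ -339.43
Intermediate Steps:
(166430 - 15703)/(X(Q) + (-96164 - 42285)/(-93594 + 22462)) = (166430 - 15703)/(-446 + (-96164 - 42285)/(-93594 + 22462)) = 150727/(-446 - 138449/(-71132)) = 150727/(-446 - 138449*(-1/71132)) = 150727/(-446 + 138449/71132) = 150727/(-31586423/71132) = 150727*(-71132/31586423) = -10721512964/31586423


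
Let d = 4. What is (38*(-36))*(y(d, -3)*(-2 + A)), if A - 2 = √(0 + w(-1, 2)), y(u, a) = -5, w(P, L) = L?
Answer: 6840*√2 ≈ 9673.2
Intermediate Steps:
A = 2 + √2 (A = 2 + √(0 + 2) = 2 + √2 ≈ 3.4142)
(38*(-36))*(y(d, -3)*(-2 + A)) = (38*(-36))*(-5*(-2 + (2 + √2))) = -(-6840)*√2 = 6840*√2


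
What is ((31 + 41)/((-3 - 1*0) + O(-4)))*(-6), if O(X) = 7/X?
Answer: 1728/19 ≈ 90.947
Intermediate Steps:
((31 + 41)/((-3 - 1*0) + O(-4)))*(-6) = ((31 + 41)/((-3 - 1*0) + 7/(-4)))*(-6) = (72/((-3 + 0) + 7*(-¼)))*(-6) = (72/(-3 - 7/4))*(-6) = (72/(-19/4))*(-6) = -4/19*72*(-6) = -288/19*(-6) = 1728/19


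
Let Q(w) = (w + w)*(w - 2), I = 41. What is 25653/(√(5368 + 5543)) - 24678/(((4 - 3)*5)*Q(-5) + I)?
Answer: -24678/391 + 8551*√10911/3637 ≈ 182.47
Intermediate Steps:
Q(w) = 2*w*(-2 + w) (Q(w) = (2*w)*(-2 + w) = 2*w*(-2 + w))
25653/(√(5368 + 5543)) - 24678/(((4 - 3)*5)*Q(-5) + I) = 25653/(√(5368 + 5543)) - 24678/(((4 - 3)*5)*(2*(-5)*(-2 - 5)) + 41) = 25653/(√10911) - 24678/((1*5)*(2*(-5)*(-7)) + 41) = 25653*(√10911/10911) - 24678/(5*70 + 41) = 8551*√10911/3637 - 24678/(350 + 41) = 8551*√10911/3637 - 24678/391 = -24678/391 + 8551*√10911/3637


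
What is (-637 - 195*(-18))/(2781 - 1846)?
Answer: 169/55 ≈ 3.0727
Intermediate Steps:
(-637 - 195*(-18))/(2781 - 1846) = (-637 + 3510)/935 = 2873*(1/935) = 169/55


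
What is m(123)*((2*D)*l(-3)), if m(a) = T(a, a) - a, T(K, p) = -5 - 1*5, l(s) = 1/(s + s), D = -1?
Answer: -133/3 ≈ -44.333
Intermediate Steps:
l(s) = 1/(2*s)
T(K, p) = -10 (T(K, p) = -5 - 5 = -10)
m(a) = -10 - a
m(123)*((2*D)*l(-3)) = (-10 - 1*123)*((2*(-1))*((½)/(-3))) = (-10 - 123)*(-(-1)/3) = -(-266)*(-1)/6 = -133*⅓ = -133/3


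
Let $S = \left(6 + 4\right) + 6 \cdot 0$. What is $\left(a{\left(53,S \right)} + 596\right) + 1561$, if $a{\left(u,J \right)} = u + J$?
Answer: $2220$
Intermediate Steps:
$S = 10$ ($S = 10 + 0 = 10$)
$a{\left(u,J \right)} = J + u$
$\left(a{\left(53,S \right)} + 596\right) + 1561 = \left(\left(10 + 53\right) + 596\right) + 1561 = \left(63 + 596\right) + 1561 = 659 + 1561 = 2220$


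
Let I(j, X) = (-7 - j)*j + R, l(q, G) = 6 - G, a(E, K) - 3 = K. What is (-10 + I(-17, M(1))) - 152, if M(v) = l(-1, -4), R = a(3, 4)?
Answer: -325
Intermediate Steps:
a(E, K) = 3 + K
R = 7 (R = 3 + 4 = 7)
M(v) = 10 (M(v) = 6 - 1*(-4) = 6 + 4 = 10)
I(j, X) = 7 + j*(-7 - j) (I(j, X) = (-7 - j)*j + 7 = j*(-7 - j) + 7 = 7 + j*(-7 - j))
(-10 + I(-17, M(1))) - 152 = (-10 + (7 - 1*(-17)**2 - 7*(-17))) - 152 = (-10 + (7 - 1*289 + 119)) - 152 = (-10 + (7 - 289 + 119)) - 152 = (-10 - 163) - 152 = -173 - 152 = -325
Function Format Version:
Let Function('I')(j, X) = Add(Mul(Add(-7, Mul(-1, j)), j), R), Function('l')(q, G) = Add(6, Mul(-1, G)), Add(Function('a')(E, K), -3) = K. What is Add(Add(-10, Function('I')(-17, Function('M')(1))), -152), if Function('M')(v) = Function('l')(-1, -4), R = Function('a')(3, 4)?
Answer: -325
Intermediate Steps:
Function('a')(E, K) = Add(3, K)
R = 7 (R = Add(3, 4) = 7)
Function('M')(v) = 10 (Function('M')(v) = Add(6, Mul(-1, -4)) = Add(6, 4) = 10)
Function('I')(j, X) = Add(7, Mul(j, Add(-7, Mul(-1, j)))) (Function('I')(j, X) = Add(Mul(Add(-7, Mul(-1, j)), j), 7) = Add(Mul(j, Add(-7, Mul(-1, j))), 7) = Add(7, Mul(j, Add(-7, Mul(-1, j)))))
Add(Add(-10, Function('I')(-17, Function('M')(1))), -152) = Add(Add(-10, Add(7, Mul(-1, Pow(-17, 2)), Mul(-7, -17))), -152) = Add(Add(-10, Add(7, Mul(-1, 289), 119)), -152) = Add(Add(-10, Add(7, -289, 119)), -152) = Add(Add(-10, -163), -152) = Add(-173, -152) = -325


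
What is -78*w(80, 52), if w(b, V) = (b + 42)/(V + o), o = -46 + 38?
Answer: -2379/11 ≈ -216.27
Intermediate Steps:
o = -8
w(b, V) = (42 + b)/(-8 + V) (w(b, V) = (b + 42)/(V - 8) = (42 + b)/(-8 + V))
-78*w(80, 52) = -78*(42 + 80)/(-8 + 52) = -78*122/44 = -39*122/22 = -78*61/22 = -2379/11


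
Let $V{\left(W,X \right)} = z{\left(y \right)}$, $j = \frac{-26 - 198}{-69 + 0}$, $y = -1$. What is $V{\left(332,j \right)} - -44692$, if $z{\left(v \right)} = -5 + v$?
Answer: $44686$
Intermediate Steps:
$j = \frac{224}{69}$ ($j = - \frac{224}{-69} = \left(-224\right) \left(- \frac{1}{69}\right) = \frac{224}{69} \approx 3.2464$)
$V{\left(W,X \right)} = -6$ ($V{\left(W,X \right)} = -5 - 1 = -6$)
$V{\left(332,j \right)} - -44692 = -6 - -44692 = -6 + 44692 = 44686$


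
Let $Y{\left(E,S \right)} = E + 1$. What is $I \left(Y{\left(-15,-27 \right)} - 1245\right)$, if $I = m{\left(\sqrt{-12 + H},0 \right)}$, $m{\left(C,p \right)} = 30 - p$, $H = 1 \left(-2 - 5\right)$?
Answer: $-37770$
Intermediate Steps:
$H = -7$ ($H = 1 \left(-7\right) = -7$)
$Y{\left(E,S \right)} = 1 + E$
$I = 30$ ($I = 30 - 0 = 30 + 0 = 30$)
$I \left(Y{\left(-15,-27 \right)} - 1245\right) = 30 \left(\left(1 - 15\right) - 1245\right) = 30 \left(-14 - 1245\right) = 30 \left(-1259\right) = -37770$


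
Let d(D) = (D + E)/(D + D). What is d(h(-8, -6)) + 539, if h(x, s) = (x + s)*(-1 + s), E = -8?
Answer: 52867/98 ≈ 539.46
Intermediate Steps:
h(x, s) = (-1 + s)*(s + x) (h(x, s) = (s + x)*(-1 + s) = (-1 + s)*(s + x))
d(D) = (-8 + D)/(2*D) (d(D) = (D - 8)/(D + D) = (-8 + D)/((2*D)) = (-8 + D)*(1/(2*D)) = (-8 + D)/(2*D))
d(h(-8, -6)) + 539 = (-8 + ((-6)**2 - 1*(-6) - 1*(-8) - 6*(-8)))/(2*((-6)**2 - 1*(-6) - 1*(-8) - 6*(-8))) + 539 = (-8 + (36 + 6 + 8 + 48))/(2*(36 + 6 + 8 + 48)) + 539 = (1/2)*(-8 + 98)/98 + 539 = (1/2)*(1/98)*90 + 539 = 45/98 + 539 = 52867/98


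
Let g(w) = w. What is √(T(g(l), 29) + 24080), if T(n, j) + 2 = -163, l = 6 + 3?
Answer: √23915 ≈ 154.64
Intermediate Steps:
l = 9
T(n, j) = -165 (T(n, j) = -2 - 163 = -165)
√(T(g(l), 29) + 24080) = √(-165 + 24080) = √23915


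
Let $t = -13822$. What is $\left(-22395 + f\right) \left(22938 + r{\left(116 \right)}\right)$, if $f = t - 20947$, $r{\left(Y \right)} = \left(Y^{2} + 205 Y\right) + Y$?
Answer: $-3446417560$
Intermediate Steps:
$r{\left(Y \right)} = Y^{2} + 206 Y$
$f = -34769$ ($f = -13822 - 20947 = -34769$)
$\left(-22395 + f\right) \left(22938 + r{\left(116 \right)}\right) = \left(-22395 - 34769\right) \left(22938 + 116 \left(206 + 116\right)\right) = - 57164 \left(22938 + 116 \cdot 322\right) = - 57164 \left(22938 + 37352\right) = \left(-57164\right) 60290 = -3446417560$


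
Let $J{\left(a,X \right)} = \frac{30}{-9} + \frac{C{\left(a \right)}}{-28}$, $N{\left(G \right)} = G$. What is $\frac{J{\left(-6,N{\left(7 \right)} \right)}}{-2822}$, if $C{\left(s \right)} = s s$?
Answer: $\frac{97}{59262} \approx 0.0016368$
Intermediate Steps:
$C{\left(s \right)} = s^{2}$
$J{\left(a,X \right)} = - \frac{10}{3} - \frac{a^{2}}{28}$ ($J{\left(a,X \right)} = \frac{30}{-9} + \frac{a^{2}}{-28} = 30 \left(- \frac{1}{9}\right) + a^{2} \left(- \frac{1}{28}\right) = - \frac{10}{3} - \frac{a^{2}}{28}$)
$\frac{J{\left(-6,N{\left(7 \right)} \right)}}{-2822} = \frac{- \frac{10}{3} - \frac{\left(-6\right)^{2}}{28}}{-2822} = \left(- \frac{10}{3} - \frac{9}{7}\right) \left(- \frac{1}{2822}\right) = \left(- \frac{97}{21}\right) \left(- \frac{1}{2822}\right) = \frac{97}{59262}$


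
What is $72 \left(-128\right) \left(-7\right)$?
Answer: $64512$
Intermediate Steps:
$72 \left(-128\right) \left(-7\right) = \left(-9216\right) \left(-7\right) = 64512$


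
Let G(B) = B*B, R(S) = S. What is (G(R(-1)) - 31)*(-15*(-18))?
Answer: -8100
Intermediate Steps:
G(B) = B**2
(G(R(-1)) - 31)*(-15*(-18)) = ((-1)**2 - 31)*(-15*(-18)) = (1 - 31)*270 = -30*270 = -8100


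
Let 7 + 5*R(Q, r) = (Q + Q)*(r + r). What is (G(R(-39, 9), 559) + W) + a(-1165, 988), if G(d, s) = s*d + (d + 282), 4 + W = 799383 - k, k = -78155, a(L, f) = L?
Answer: 718619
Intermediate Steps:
R(Q, r) = -7/5 + 4*Q*r/5 (R(Q, r) = -7/5 + ((Q + Q)*(r + r))/5 = -7/5 + ((2*Q)*(2*r))/5 = -7/5 + (4*Q*r)/5 = -7/5 + 4*Q*r/5)
W = 877534 (W = -4 + (799383 - 1*(-78155)) = -4 + (799383 + 78155) = -4 + 877538 = 877534)
G(d, s) = 282 + d + d*s (G(d, s) = d*s + (282 + d) = 282 + d + d*s)
(G(R(-39, 9), 559) + W) + a(-1165, 988) = ((282 + (-7/5 + (4/5)*(-39)*9) + (-7/5 + (4/5)*(-39)*9)*559) + 877534) - 1165 = ((282 + (-7/5 - 1404/5) + (-7/5 - 1404/5)*559) + 877534) - 1165 = ((282 - 1411/5 - 1411/5*559) + 877534) - 1165 = ((282 - 1411/5 - 788749/5) + 877534) - 1165 = (-157750 + 877534) - 1165 = 719784 - 1165 = 718619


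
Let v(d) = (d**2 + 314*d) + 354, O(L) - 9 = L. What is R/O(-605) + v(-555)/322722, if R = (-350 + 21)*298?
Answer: 2956771/17929 ≈ 164.92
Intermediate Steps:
R = -98042 (R = -329*298 = -98042)
O(L) = 9 + L
v(d) = 354 + d**2 + 314*d
R/O(-605) + v(-555)/322722 = -98042/(9 - 605) + (354 + (-555)**2 + 314*(-555))/322722 = -98042/(-596) + (354 + 308025 - 174270)*(1/322722) = -98042*(-1/596) + 134109*(1/322722) = 329/2 + 14901/35858 = 2956771/17929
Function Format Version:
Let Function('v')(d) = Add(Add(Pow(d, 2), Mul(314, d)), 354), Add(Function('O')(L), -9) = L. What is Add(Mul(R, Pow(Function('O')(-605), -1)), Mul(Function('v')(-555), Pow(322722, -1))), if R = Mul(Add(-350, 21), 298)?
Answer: Rational(2956771, 17929) ≈ 164.92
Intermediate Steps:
R = -98042 (R = Mul(-329, 298) = -98042)
Function('O')(L) = Add(9, L)
Function('v')(d) = Add(354, Pow(d, 2), Mul(314, d))
Add(Mul(R, Pow(Function('O')(-605), -1)), Mul(Function('v')(-555), Pow(322722, -1))) = Add(Mul(-98042, Pow(Add(9, -605), -1)), Mul(Add(354, Pow(-555, 2), Mul(314, -555)), Pow(322722, -1))) = Add(Mul(-98042, Pow(-596, -1)), Mul(Add(354, 308025, -174270), Rational(1, 322722))) = Add(Mul(-98042, Rational(-1, 596)), Mul(134109, Rational(1, 322722))) = Add(Rational(329, 2), Rational(14901, 35858)) = Rational(2956771, 17929)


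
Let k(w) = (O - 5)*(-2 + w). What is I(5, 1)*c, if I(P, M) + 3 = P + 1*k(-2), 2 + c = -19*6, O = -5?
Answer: -4872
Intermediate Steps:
k(w) = 20 - 10*w (k(w) = (-5 - 5)*(-2 + w) = -10*(-2 + w) = 20 - 10*w)
c = -116 (c = -2 - 19*6 = -2 - 114 = -116)
I(P, M) = 37 + P (I(P, M) = -3 + (P + 1*(20 - 10*(-2))) = -3 + (P + 1*(20 + 20)) = -3 + (P + 1*40) = -3 + (P + 40) = -3 + (40 + P) = 37 + P)
I(5, 1)*c = (37 + 5)*(-116) = 42*(-116) = -4872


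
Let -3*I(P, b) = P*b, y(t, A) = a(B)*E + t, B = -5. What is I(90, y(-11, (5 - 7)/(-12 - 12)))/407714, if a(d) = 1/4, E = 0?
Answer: 165/203857 ≈ 0.00080939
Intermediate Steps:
a(d) = 1/4
y(t, A) = t (y(t, A) = (1/4)*0 + t = 0 + t = t)
I(P, b) = -P*b/3
I(90, y(-11, (5 - 7)/(-12 - 12)))/407714 = -1/3*90*(-11)/407714 = 330*(1/407714) = 165/203857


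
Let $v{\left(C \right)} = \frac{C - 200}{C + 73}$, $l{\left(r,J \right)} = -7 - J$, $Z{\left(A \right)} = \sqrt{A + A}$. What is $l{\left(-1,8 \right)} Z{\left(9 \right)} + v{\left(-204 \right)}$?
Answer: $\frac{404}{131} - 45 \sqrt{2} \approx -60.556$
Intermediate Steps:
$Z{\left(A \right)} = \sqrt{2} \sqrt{A}$ ($Z{\left(A \right)} = \sqrt{2 A} = \sqrt{2} \sqrt{A}$)
$v{\left(C \right)} = \frac{-200 + C}{73 + C}$
$l{\left(-1,8 \right)} Z{\left(9 \right)} + v{\left(-204 \right)} = \left(-7 - 8\right) \sqrt{2} \sqrt{9} + \frac{-200 - 204}{73 - 204} = \left(-7 - 8\right) \sqrt{2} \cdot 3 + \frac{1}{-131} \left(-404\right) = - 15 \cdot 3 \sqrt{2} - - \frac{404}{131} = - 45 \sqrt{2} + \frac{404}{131} = \frac{404}{131} - 45 \sqrt{2}$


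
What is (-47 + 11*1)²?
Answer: 1296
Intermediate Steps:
(-47 + 11*1)² = (-47 + 11)² = (-36)² = 1296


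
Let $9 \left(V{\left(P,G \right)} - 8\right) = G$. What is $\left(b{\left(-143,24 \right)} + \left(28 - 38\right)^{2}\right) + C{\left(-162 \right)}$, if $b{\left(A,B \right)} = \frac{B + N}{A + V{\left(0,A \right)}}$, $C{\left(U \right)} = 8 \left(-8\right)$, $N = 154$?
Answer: $\frac{23643}{679} \approx 34.82$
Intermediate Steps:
$V{\left(P,G \right)} = 8 + \frac{G}{9}$
$C{\left(U \right)} = -64$
$b{\left(A,B \right)} = \frac{154 + B}{8 + \frac{10 A}{9}}$ ($b{\left(A,B \right)} = \frac{B + 154}{A + \left(8 + \frac{A}{9}\right)} = \frac{154 + B}{8 + \frac{10 A}{9}}$)
$\left(b{\left(-143,24 \right)} + \left(28 - 38\right)^{2}\right) + C{\left(-162 \right)} = \left(\frac{9 \left(154 + 24\right)}{2 \left(36 + 5 \left(-143\right)\right)} + \left(28 - 38\right)^{2}\right) - 64 = \left(\frac{9}{2} \frac{1}{36 - 715} \cdot 178 + \left(-10\right)^{2}\right) - 64 = \left(\frac{9}{2} \frac{1}{-679} \cdot 178 + 100\right) - 64 = \left(\frac{9}{2} \left(- \frac{1}{679}\right) 178 + 100\right) - 64 = \left(- \frac{801}{679} + 100\right) - 64 = \frac{67099}{679} - 64 = \frac{23643}{679}$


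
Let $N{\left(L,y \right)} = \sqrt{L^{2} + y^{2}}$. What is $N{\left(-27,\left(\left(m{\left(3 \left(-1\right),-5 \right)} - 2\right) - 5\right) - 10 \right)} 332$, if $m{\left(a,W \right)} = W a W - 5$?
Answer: $332 \sqrt{10138} \approx 33428.0$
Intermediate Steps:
$m{\left(a,W \right)} = -5 + a W^{2}$ ($m{\left(a,W \right)} = a W^{2} - 5 = -5 + a W^{2}$)
$N{\left(-27,\left(\left(m{\left(3 \left(-1\right),-5 \right)} - 2\right) - 5\right) - 10 \right)} 332 = \sqrt{\left(-27\right)^{2} + \left(\left(\left(\left(-5 + 3 \left(-1\right) \left(-5\right)^{2}\right) - 2\right) - 5\right) - 10\right)^{2}} \cdot 332 = \sqrt{729 + \left(\left(\left(\left(-5 - 75\right) - 2\right) - 5\right) - 10\right)^{2}} \cdot 332 = \sqrt{729 + \left(\left(\left(-80 - 2\right) - 5\right) - 10\right)^{2}} \cdot 332 = \sqrt{729 + \left(\left(-82 - 5\right) - 10\right)^{2}} \cdot 332 = \sqrt{729 + \left(-87 - 10\right)^{2}} \cdot 332 = \sqrt{729 + \left(-97\right)^{2}} \cdot 332 = \sqrt{729 + 9409} \cdot 332 = \sqrt{10138} \cdot 332 = 332 \sqrt{10138}$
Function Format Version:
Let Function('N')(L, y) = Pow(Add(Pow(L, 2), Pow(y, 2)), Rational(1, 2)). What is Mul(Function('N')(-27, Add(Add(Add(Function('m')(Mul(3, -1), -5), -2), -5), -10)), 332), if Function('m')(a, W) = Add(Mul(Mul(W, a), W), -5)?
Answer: Mul(332, Pow(10138, Rational(1, 2))) ≈ 33428.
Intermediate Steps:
Function('m')(a, W) = Add(-5, Mul(a, Pow(W, 2))) (Function('m')(a, W) = Add(Mul(a, Pow(W, 2)), -5) = Add(-5, Mul(a, Pow(W, 2))))
Mul(Function('N')(-27, Add(Add(Add(Function('m')(Mul(3, -1), -5), -2), -5), -10)), 332) = Mul(Pow(Add(Pow(-27, 2), Pow(Add(Add(Add(Add(-5, Mul(Mul(3, -1), Pow(-5, 2))), -2), -5), -10), 2)), Rational(1, 2)), 332) = Mul(Pow(Add(729, Pow(Add(Add(Add(Add(-5, Mul(-3, 25)), -2), -5), -10), 2)), Rational(1, 2)), 332) = Mul(Pow(Add(729, Pow(Add(Add(Add(Add(-5, -75), -2), -5), -10), 2)), Rational(1, 2)), 332) = Mul(Pow(Add(729, Pow(Add(Add(Add(-80, -2), -5), -10), 2)), Rational(1, 2)), 332) = Mul(Pow(Add(729, Pow(Add(Add(-82, -5), -10), 2)), Rational(1, 2)), 332) = Mul(Pow(Add(729, Pow(Add(-87, -10), 2)), Rational(1, 2)), 332) = Mul(Pow(Add(729, Pow(-97, 2)), Rational(1, 2)), 332) = Mul(Pow(Add(729, 9409), Rational(1, 2)), 332) = Mul(Pow(10138, Rational(1, 2)), 332) = Mul(332, Pow(10138, Rational(1, 2)))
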